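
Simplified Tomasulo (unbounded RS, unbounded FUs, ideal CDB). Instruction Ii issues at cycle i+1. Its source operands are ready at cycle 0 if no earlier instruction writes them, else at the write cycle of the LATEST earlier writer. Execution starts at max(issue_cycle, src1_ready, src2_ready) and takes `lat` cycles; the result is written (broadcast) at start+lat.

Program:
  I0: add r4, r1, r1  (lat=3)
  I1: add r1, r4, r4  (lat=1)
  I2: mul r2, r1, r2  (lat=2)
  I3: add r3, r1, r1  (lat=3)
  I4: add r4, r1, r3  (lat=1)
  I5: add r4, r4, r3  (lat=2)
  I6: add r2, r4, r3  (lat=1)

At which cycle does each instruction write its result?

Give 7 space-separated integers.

Answer: 4 5 7 8 9 11 12

Derivation:
I0 add r4: issue@1 deps=(None,None) exec_start@1 write@4
I1 add r1: issue@2 deps=(0,0) exec_start@4 write@5
I2 mul r2: issue@3 deps=(1,None) exec_start@5 write@7
I3 add r3: issue@4 deps=(1,1) exec_start@5 write@8
I4 add r4: issue@5 deps=(1,3) exec_start@8 write@9
I5 add r4: issue@6 deps=(4,3) exec_start@9 write@11
I6 add r2: issue@7 deps=(5,3) exec_start@11 write@12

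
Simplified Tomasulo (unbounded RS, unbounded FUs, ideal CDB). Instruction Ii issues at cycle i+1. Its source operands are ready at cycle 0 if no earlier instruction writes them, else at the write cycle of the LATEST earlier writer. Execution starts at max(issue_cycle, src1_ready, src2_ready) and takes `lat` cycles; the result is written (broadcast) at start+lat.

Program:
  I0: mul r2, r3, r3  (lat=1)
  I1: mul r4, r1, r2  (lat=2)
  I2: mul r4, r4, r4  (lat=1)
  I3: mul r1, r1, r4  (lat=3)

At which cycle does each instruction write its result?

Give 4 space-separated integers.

I0 mul r2: issue@1 deps=(None,None) exec_start@1 write@2
I1 mul r4: issue@2 deps=(None,0) exec_start@2 write@4
I2 mul r4: issue@3 deps=(1,1) exec_start@4 write@5
I3 mul r1: issue@4 deps=(None,2) exec_start@5 write@8

Answer: 2 4 5 8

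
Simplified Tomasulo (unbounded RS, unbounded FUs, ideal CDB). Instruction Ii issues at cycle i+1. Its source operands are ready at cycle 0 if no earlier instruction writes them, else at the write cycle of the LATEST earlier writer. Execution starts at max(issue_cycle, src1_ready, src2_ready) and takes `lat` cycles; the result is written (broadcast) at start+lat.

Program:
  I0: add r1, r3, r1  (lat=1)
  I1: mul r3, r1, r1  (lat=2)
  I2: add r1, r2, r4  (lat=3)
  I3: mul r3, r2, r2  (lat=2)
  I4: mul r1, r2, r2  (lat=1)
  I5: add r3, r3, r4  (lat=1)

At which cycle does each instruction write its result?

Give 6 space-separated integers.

I0 add r1: issue@1 deps=(None,None) exec_start@1 write@2
I1 mul r3: issue@2 deps=(0,0) exec_start@2 write@4
I2 add r1: issue@3 deps=(None,None) exec_start@3 write@6
I3 mul r3: issue@4 deps=(None,None) exec_start@4 write@6
I4 mul r1: issue@5 deps=(None,None) exec_start@5 write@6
I5 add r3: issue@6 deps=(3,None) exec_start@6 write@7

Answer: 2 4 6 6 6 7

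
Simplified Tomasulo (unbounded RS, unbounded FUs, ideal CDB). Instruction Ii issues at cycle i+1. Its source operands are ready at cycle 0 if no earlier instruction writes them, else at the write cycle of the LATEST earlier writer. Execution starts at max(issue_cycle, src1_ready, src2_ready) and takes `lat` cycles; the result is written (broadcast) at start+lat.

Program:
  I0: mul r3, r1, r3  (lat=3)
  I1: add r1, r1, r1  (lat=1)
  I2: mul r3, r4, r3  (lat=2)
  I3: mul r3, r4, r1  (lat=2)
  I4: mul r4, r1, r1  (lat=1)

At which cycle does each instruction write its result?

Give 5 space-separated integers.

Answer: 4 3 6 6 6

Derivation:
I0 mul r3: issue@1 deps=(None,None) exec_start@1 write@4
I1 add r1: issue@2 deps=(None,None) exec_start@2 write@3
I2 mul r3: issue@3 deps=(None,0) exec_start@4 write@6
I3 mul r3: issue@4 deps=(None,1) exec_start@4 write@6
I4 mul r4: issue@5 deps=(1,1) exec_start@5 write@6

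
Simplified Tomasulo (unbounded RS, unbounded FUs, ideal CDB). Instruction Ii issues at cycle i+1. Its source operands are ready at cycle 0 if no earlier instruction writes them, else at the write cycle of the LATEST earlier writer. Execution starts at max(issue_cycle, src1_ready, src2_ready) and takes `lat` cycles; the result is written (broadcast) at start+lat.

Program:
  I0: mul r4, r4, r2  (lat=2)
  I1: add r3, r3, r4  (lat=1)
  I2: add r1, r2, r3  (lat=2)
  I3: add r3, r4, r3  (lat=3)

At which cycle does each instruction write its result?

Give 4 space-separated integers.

Answer: 3 4 6 7

Derivation:
I0 mul r4: issue@1 deps=(None,None) exec_start@1 write@3
I1 add r3: issue@2 deps=(None,0) exec_start@3 write@4
I2 add r1: issue@3 deps=(None,1) exec_start@4 write@6
I3 add r3: issue@4 deps=(0,1) exec_start@4 write@7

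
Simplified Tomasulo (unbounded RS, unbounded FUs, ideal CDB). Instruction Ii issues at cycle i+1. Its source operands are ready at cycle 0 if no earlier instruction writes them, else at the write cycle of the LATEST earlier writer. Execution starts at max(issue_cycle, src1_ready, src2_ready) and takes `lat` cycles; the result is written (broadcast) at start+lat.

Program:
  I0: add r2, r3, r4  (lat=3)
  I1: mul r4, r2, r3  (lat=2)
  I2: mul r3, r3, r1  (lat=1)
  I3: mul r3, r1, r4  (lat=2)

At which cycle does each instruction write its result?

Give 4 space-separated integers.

Answer: 4 6 4 8

Derivation:
I0 add r2: issue@1 deps=(None,None) exec_start@1 write@4
I1 mul r4: issue@2 deps=(0,None) exec_start@4 write@6
I2 mul r3: issue@3 deps=(None,None) exec_start@3 write@4
I3 mul r3: issue@4 deps=(None,1) exec_start@6 write@8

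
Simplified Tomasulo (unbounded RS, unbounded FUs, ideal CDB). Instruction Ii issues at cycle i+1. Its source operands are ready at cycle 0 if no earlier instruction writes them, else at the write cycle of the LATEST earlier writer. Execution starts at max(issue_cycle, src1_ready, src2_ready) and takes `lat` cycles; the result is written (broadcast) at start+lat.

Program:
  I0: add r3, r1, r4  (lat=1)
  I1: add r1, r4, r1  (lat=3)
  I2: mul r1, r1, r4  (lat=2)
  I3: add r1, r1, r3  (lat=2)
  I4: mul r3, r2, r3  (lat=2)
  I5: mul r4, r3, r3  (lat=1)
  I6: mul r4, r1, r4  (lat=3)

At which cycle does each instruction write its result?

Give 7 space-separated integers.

Answer: 2 5 7 9 7 8 12

Derivation:
I0 add r3: issue@1 deps=(None,None) exec_start@1 write@2
I1 add r1: issue@2 deps=(None,None) exec_start@2 write@5
I2 mul r1: issue@3 deps=(1,None) exec_start@5 write@7
I3 add r1: issue@4 deps=(2,0) exec_start@7 write@9
I4 mul r3: issue@5 deps=(None,0) exec_start@5 write@7
I5 mul r4: issue@6 deps=(4,4) exec_start@7 write@8
I6 mul r4: issue@7 deps=(3,5) exec_start@9 write@12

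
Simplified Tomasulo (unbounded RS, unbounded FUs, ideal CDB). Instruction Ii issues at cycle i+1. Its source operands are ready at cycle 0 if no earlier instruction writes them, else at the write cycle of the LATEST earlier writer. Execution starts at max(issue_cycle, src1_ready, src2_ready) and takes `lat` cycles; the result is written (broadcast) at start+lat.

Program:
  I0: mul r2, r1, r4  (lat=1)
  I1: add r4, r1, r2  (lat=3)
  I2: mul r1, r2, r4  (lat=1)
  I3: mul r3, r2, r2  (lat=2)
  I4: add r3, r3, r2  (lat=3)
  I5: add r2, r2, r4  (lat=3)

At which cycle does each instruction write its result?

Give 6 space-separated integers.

I0 mul r2: issue@1 deps=(None,None) exec_start@1 write@2
I1 add r4: issue@2 deps=(None,0) exec_start@2 write@5
I2 mul r1: issue@3 deps=(0,1) exec_start@5 write@6
I3 mul r3: issue@4 deps=(0,0) exec_start@4 write@6
I4 add r3: issue@5 deps=(3,0) exec_start@6 write@9
I5 add r2: issue@6 deps=(0,1) exec_start@6 write@9

Answer: 2 5 6 6 9 9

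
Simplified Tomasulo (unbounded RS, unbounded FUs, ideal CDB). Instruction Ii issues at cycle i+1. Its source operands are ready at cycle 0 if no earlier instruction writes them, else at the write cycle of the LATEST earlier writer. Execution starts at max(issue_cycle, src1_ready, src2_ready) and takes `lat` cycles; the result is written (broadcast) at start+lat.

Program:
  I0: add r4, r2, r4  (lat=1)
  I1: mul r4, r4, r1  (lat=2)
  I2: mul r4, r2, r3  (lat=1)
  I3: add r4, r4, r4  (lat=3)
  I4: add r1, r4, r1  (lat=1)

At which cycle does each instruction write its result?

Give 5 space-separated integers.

I0 add r4: issue@1 deps=(None,None) exec_start@1 write@2
I1 mul r4: issue@2 deps=(0,None) exec_start@2 write@4
I2 mul r4: issue@3 deps=(None,None) exec_start@3 write@4
I3 add r4: issue@4 deps=(2,2) exec_start@4 write@7
I4 add r1: issue@5 deps=(3,None) exec_start@7 write@8

Answer: 2 4 4 7 8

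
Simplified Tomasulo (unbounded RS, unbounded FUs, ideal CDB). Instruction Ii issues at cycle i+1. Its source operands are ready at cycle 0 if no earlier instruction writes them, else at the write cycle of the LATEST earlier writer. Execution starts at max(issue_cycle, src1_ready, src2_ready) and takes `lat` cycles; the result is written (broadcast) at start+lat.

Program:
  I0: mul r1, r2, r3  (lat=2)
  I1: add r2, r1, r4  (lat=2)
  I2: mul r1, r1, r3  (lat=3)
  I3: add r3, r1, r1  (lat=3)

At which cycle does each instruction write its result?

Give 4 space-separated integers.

Answer: 3 5 6 9

Derivation:
I0 mul r1: issue@1 deps=(None,None) exec_start@1 write@3
I1 add r2: issue@2 deps=(0,None) exec_start@3 write@5
I2 mul r1: issue@3 deps=(0,None) exec_start@3 write@6
I3 add r3: issue@4 deps=(2,2) exec_start@6 write@9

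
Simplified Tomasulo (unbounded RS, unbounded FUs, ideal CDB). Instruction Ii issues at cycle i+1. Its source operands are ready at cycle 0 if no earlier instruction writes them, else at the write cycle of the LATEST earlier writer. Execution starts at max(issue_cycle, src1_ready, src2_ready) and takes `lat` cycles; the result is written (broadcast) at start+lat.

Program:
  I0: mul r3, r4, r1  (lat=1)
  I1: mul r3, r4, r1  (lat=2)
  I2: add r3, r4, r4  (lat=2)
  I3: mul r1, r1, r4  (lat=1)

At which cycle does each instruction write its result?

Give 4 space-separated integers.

I0 mul r3: issue@1 deps=(None,None) exec_start@1 write@2
I1 mul r3: issue@2 deps=(None,None) exec_start@2 write@4
I2 add r3: issue@3 deps=(None,None) exec_start@3 write@5
I3 mul r1: issue@4 deps=(None,None) exec_start@4 write@5

Answer: 2 4 5 5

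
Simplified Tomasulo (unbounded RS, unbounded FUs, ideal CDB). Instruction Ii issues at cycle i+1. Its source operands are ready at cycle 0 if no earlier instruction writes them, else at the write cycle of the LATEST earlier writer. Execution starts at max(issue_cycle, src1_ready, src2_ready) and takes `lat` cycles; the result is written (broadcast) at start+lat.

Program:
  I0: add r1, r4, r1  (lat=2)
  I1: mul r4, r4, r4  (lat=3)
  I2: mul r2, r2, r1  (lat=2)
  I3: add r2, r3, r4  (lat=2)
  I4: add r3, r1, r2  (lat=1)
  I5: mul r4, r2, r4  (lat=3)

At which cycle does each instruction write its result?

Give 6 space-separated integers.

Answer: 3 5 5 7 8 10

Derivation:
I0 add r1: issue@1 deps=(None,None) exec_start@1 write@3
I1 mul r4: issue@2 deps=(None,None) exec_start@2 write@5
I2 mul r2: issue@3 deps=(None,0) exec_start@3 write@5
I3 add r2: issue@4 deps=(None,1) exec_start@5 write@7
I4 add r3: issue@5 deps=(0,3) exec_start@7 write@8
I5 mul r4: issue@6 deps=(3,1) exec_start@7 write@10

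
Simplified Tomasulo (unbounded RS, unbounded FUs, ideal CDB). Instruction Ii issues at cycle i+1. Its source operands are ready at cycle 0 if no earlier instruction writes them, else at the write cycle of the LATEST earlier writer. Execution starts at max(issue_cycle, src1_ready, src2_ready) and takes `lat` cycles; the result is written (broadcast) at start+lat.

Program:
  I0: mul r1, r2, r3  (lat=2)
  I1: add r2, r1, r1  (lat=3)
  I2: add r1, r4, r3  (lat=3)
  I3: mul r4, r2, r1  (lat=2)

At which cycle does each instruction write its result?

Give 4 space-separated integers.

Answer: 3 6 6 8

Derivation:
I0 mul r1: issue@1 deps=(None,None) exec_start@1 write@3
I1 add r2: issue@2 deps=(0,0) exec_start@3 write@6
I2 add r1: issue@3 deps=(None,None) exec_start@3 write@6
I3 mul r4: issue@4 deps=(1,2) exec_start@6 write@8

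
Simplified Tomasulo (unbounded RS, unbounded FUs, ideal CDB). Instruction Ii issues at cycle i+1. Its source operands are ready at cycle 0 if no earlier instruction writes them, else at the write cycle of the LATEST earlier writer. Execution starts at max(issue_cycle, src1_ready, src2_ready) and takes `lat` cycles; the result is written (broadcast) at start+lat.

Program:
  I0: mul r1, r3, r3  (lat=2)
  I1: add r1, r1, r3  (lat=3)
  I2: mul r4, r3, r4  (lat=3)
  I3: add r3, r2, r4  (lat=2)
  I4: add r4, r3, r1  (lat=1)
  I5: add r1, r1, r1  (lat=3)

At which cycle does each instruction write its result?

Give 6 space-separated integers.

I0 mul r1: issue@1 deps=(None,None) exec_start@1 write@3
I1 add r1: issue@2 deps=(0,None) exec_start@3 write@6
I2 mul r4: issue@3 deps=(None,None) exec_start@3 write@6
I3 add r3: issue@4 deps=(None,2) exec_start@6 write@8
I4 add r4: issue@5 deps=(3,1) exec_start@8 write@9
I5 add r1: issue@6 deps=(1,1) exec_start@6 write@9

Answer: 3 6 6 8 9 9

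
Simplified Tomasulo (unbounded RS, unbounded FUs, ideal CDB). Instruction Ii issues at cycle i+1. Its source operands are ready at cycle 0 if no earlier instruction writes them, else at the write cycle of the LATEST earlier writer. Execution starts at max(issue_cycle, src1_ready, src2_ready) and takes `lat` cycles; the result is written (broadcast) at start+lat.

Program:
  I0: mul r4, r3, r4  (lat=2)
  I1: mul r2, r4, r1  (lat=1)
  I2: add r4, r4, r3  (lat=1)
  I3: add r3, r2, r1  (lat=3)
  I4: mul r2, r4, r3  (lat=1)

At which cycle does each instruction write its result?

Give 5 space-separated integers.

I0 mul r4: issue@1 deps=(None,None) exec_start@1 write@3
I1 mul r2: issue@2 deps=(0,None) exec_start@3 write@4
I2 add r4: issue@3 deps=(0,None) exec_start@3 write@4
I3 add r3: issue@4 deps=(1,None) exec_start@4 write@7
I4 mul r2: issue@5 deps=(2,3) exec_start@7 write@8

Answer: 3 4 4 7 8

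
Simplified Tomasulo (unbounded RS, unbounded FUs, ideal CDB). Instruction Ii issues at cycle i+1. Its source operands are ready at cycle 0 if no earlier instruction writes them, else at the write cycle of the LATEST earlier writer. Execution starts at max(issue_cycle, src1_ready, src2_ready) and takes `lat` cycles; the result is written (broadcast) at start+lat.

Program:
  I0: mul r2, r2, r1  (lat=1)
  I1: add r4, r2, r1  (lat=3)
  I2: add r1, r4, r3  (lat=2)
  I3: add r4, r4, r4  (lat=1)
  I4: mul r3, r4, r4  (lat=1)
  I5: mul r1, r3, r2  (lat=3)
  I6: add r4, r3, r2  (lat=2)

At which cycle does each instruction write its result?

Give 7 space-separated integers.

I0 mul r2: issue@1 deps=(None,None) exec_start@1 write@2
I1 add r4: issue@2 deps=(0,None) exec_start@2 write@5
I2 add r1: issue@3 deps=(1,None) exec_start@5 write@7
I3 add r4: issue@4 deps=(1,1) exec_start@5 write@6
I4 mul r3: issue@5 deps=(3,3) exec_start@6 write@7
I5 mul r1: issue@6 deps=(4,0) exec_start@7 write@10
I6 add r4: issue@7 deps=(4,0) exec_start@7 write@9

Answer: 2 5 7 6 7 10 9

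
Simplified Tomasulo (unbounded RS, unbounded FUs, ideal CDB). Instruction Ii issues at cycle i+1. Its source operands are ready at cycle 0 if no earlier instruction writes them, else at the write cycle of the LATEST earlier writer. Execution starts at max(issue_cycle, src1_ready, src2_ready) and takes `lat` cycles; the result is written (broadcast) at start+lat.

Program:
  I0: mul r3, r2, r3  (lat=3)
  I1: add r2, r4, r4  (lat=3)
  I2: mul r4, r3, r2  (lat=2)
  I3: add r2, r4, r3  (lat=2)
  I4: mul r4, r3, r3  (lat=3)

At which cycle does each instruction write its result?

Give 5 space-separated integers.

I0 mul r3: issue@1 deps=(None,None) exec_start@1 write@4
I1 add r2: issue@2 deps=(None,None) exec_start@2 write@5
I2 mul r4: issue@3 deps=(0,1) exec_start@5 write@7
I3 add r2: issue@4 deps=(2,0) exec_start@7 write@9
I4 mul r4: issue@5 deps=(0,0) exec_start@5 write@8

Answer: 4 5 7 9 8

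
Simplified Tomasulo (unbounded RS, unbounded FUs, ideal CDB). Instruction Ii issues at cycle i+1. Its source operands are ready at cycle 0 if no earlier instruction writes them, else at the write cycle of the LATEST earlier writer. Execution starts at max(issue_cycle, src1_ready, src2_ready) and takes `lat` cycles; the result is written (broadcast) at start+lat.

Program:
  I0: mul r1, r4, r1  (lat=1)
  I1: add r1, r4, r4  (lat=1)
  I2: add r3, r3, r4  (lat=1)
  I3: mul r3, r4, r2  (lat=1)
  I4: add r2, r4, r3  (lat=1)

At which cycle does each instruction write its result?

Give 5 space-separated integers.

I0 mul r1: issue@1 deps=(None,None) exec_start@1 write@2
I1 add r1: issue@2 deps=(None,None) exec_start@2 write@3
I2 add r3: issue@3 deps=(None,None) exec_start@3 write@4
I3 mul r3: issue@4 deps=(None,None) exec_start@4 write@5
I4 add r2: issue@5 deps=(None,3) exec_start@5 write@6

Answer: 2 3 4 5 6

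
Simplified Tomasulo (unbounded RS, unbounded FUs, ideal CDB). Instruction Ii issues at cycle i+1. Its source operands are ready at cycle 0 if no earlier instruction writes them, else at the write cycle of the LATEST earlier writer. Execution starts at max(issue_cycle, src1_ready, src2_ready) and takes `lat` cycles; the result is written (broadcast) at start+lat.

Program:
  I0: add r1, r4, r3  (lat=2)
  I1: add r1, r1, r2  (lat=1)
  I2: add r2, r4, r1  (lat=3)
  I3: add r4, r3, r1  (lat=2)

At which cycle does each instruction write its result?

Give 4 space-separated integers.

I0 add r1: issue@1 deps=(None,None) exec_start@1 write@3
I1 add r1: issue@2 deps=(0,None) exec_start@3 write@4
I2 add r2: issue@3 deps=(None,1) exec_start@4 write@7
I3 add r4: issue@4 deps=(None,1) exec_start@4 write@6

Answer: 3 4 7 6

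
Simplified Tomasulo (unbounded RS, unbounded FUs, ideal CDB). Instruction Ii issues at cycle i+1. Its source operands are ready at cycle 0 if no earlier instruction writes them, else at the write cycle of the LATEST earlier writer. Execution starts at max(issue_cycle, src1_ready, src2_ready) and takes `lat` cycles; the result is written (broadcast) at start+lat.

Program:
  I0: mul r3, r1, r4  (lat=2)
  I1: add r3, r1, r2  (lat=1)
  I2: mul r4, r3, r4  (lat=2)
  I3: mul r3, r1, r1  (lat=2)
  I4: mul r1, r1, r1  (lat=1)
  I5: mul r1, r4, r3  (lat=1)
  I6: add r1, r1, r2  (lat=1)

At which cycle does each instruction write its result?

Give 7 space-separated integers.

I0 mul r3: issue@1 deps=(None,None) exec_start@1 write@3
I1 add r3: issue@2 deps=(None,None) exec_start@2 write@3
I2 mul r4: issue@3 deps=(1,None) exec_start@3 write@5
I3 mul r3: issue@4 deps=(None,None) exec_start@4 write@6
I4 mul r1: issue@5 deps=(None,None) exec_start@5 write@6
I5 mul r1: issue@6 deps=(2,3) exec_start@6 write@7
I6 add r1: issue@7 deps=(5,None) exec_start@7 write@8

Answer: 3 3 5 6 6 7 8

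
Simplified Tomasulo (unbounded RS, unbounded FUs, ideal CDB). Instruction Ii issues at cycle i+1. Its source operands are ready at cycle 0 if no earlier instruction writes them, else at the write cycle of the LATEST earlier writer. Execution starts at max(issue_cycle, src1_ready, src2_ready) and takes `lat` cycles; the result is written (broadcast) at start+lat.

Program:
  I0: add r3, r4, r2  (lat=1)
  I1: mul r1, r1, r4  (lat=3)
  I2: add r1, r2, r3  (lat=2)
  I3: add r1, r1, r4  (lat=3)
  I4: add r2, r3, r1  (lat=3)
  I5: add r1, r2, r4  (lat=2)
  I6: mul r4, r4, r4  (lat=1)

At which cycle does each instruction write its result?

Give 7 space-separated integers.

I0 add r3: issue@1 deps=(None,None) exec_start@1 write@2
I1 mul r1: issue@2 deps=(None,None) exec_start@2 write@5
I2 add r1: issue@3 deps=(None,0) exec_start@3 write@5
I3 add r1: issue@4 deps=(2,None) exec_start@5 write@8
I4 add r2: issue@5 deps=(0,3) exec_start@8 write@11
I5 add r1: issue@6 deps=(4,None) exec_start@11 write@13
I6 mul r4: issue@7 deps=(None,None) exec_start@7 write@8

Answer: 2 5 5 8 11 13 8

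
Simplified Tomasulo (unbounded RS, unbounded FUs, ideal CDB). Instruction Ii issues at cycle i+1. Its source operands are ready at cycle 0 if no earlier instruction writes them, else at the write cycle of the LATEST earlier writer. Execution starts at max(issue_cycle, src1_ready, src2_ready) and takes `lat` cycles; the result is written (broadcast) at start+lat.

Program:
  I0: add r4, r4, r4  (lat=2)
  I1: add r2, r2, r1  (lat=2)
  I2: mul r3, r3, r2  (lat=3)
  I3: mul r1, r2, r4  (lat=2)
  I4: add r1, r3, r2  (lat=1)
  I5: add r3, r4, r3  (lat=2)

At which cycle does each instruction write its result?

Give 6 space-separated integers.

Answer: 3 4 7 6 8 9

Derivation:
I0 add r4: issue@1 deps=(None,None) exec_start@1 write@3
I1 add r2: issue@2 deps=(None,None) exec_start@2 write@4
I2 mul r3: issue@3 deps=(None,1) exec_start@4 write@7
I3 mul r1: issue@4 deps=(1,0) exec_start@4 write@6
I4 add r1: issue@5 deps=(2,1) exec_start@7 write@8
I5 add r3: issue@6 deps=(0,2) exec_start@7 write@9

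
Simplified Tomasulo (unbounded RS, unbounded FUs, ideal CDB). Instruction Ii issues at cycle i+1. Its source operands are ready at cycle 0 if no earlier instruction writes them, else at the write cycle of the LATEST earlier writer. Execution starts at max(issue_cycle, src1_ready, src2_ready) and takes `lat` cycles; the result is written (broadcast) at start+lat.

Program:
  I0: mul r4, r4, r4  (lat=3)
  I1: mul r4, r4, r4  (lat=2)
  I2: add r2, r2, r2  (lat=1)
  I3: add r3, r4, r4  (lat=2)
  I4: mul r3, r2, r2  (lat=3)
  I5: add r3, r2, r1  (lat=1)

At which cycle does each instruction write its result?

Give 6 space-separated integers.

I0 mul r4: issue@1 deps=(None,None) exec_start@1 write@4
I1 mul r4: issue@2 deps=(0,0) exec_start@4 write@6
I2 add r2: issue@3 deps=(None,None) exec_start@3 write@4
I3 add r3: issue@4 deps=(1,1) exec_start@6 write@8
I4 mul r3: issue@5 deps=(2,2) exec_start@5 write@8
I5 add r3: issue@6 deps=(2,None) exec_start@6 write@7

Answer: 4 6 4 8 8 7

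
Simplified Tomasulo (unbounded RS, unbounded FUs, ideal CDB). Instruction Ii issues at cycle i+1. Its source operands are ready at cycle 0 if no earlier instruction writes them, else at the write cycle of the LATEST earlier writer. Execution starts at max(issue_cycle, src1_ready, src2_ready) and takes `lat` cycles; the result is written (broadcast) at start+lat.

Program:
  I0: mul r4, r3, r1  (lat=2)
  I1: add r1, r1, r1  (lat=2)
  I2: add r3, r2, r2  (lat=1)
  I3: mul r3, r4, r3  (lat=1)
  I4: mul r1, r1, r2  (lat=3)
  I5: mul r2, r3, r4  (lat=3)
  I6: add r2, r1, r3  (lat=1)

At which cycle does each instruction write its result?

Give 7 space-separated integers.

Answer: 3 4 4 5 8 9 9

Derivation:
I0 mul r4: issue@1 deps=(None,None) exec_start@1 write@3
I1 add r1: issue@2 deps=(None,None) exec_start@2 write@4
I2 add r3: issue@3 deps=(None,None) exec_start@3 write@4
I3 mul r3: issue@4 deps=(0,2) exec_start@4 write@5
I4 mul r1: issue@5 deps=(1,None) exec_start@5 write@8
I5 mul r2: issue@6 deps=(3,0) exec_start@6 write@9
I6 add r2: issue@7 deps=(4,3) exec_start@8 write@9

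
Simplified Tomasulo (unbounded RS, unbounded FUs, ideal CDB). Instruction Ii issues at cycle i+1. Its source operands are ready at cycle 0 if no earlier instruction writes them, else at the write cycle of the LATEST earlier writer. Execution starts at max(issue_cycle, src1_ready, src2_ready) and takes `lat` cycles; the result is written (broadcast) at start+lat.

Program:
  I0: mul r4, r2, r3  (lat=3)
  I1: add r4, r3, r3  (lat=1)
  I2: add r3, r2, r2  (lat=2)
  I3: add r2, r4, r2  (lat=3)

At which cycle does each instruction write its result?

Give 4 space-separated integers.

Answer: 4 3 5 7

Derivation:
I0 mul r4: issue@1 deps=(None,None) exec_start@1 write@4
I1 add r4: issue@2 deps=(None,None) exec_start@2 write@3
I2 add r3: issue@3 deps=(None,None) exec_start@3 write@5
I3 add r2: issue@4 deps=(1,None) exec_start@4 write@7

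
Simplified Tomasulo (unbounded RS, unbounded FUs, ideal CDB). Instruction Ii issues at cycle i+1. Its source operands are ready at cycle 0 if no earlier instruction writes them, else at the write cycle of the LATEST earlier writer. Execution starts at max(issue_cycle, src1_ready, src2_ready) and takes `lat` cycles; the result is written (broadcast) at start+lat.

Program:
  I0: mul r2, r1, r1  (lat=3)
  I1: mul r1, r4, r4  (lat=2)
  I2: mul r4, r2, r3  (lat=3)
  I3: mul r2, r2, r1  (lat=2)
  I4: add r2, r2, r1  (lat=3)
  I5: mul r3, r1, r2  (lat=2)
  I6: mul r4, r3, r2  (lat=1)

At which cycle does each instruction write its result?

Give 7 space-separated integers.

I0 mul r2: issue@1 deps=(None,None) exec_start@1 write@4
I1 mul r1: issue@2 deps=(None,None) exec_start@2 write@4
I2 mul r4: issue@3 deps=(0,None) exec_start@4 write@7
I3 mul r2: issue@4 deps=(0,1) exec_start@4 write@6
I4 add r2: issue@5 deps=(3,1) exec_start@6 write@9
I5 mul r3: issue@6 deps=(1,4) exec_start@9 write@11
I6 mul r4: issue@7 deps=(5,4) exec_start@11 write@12

Answer: 4 4 7 6 9 11 12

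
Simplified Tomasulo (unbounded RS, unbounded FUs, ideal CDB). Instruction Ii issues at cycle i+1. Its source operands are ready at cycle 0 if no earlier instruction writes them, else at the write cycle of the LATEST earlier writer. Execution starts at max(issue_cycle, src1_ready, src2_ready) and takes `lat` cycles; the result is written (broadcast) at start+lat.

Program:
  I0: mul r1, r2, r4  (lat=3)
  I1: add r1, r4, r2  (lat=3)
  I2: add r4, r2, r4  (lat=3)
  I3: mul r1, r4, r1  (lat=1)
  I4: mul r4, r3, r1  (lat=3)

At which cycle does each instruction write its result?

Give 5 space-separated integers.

Answer: 4 5 6 7 10

Derivation:
I0 mul r1: issue@1 deps=(None,None) exec_start@1 write@4
I1 add r1: issue@2 deps=(None,None) exec_start@2 write@5
I2 add r4: issue@3 deps=(None,None) exec_start@3 write@6
I3 mul r1: issue@4 deps=(2,1) exec_start@6 write@7
I4 mul r4: issue@5 deps=(None,3) exec_start@7 write@10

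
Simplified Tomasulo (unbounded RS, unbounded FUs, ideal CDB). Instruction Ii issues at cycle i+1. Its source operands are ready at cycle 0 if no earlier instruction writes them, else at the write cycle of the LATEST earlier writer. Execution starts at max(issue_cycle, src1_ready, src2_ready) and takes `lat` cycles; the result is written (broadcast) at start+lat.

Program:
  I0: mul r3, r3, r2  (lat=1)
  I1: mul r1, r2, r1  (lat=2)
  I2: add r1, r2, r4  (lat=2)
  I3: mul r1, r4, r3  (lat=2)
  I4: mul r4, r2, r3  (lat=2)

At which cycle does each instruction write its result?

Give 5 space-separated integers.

Answer: 2 4 5 6 7

Derivation:
I0 mul r3: issue@1 deps=(None,None) exec_start@1 write@2
I1 mul r1: issue@2 deps=(None,None) exec_start@2 write@4
I2 add r1: issue@3 deps=(None,None) exec_start@3 write@5
I3 mul r1: issue@4 deps=(None,0) exec_start@4 write@6
I4 mul r4: issue@5 deps=(None,0) exec_start@5 write@7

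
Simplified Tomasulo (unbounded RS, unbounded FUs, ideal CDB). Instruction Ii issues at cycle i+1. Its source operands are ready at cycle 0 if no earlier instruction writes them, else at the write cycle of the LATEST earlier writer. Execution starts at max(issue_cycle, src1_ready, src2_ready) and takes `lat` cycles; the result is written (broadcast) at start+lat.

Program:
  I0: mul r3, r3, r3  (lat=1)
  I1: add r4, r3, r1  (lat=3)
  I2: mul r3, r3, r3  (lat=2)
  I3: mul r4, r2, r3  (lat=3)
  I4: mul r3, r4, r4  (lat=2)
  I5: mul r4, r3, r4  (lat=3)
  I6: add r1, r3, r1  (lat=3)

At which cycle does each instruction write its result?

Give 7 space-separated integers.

Answer: 2 5 5 8 10 13 13

Derivation:
I0 mul r3: issue@1 deps=(None,None) exec_start@1 write@2
I1 add r4: issue@2 deps=(0,None) exec_start@2 write@5
I2 mul r3: issue@3 deps=(0,0) exec_start@3 write@5
I3 mul r4: issue@4 deps=(None,2) exec_start@5 write@8
I4 mul r3: issue@5 deps=(3,3) exec_start@8 write@10
I5 mul r4: issue@6 deps=(4,3) exec_start@10 write@13
I6 add r1: issue@7 deps=(4,None) exec_start@10 write@13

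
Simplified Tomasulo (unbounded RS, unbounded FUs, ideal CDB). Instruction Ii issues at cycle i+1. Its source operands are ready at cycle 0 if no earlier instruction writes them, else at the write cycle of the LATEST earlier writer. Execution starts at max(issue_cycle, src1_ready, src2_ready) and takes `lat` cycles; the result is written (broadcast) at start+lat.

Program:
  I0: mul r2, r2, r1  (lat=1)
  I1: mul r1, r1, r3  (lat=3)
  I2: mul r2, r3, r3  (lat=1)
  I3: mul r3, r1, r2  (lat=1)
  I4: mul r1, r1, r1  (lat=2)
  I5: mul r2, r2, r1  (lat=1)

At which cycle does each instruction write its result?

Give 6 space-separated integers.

I0 mul r2: issue@1 deps=(None,None) exec_start@1 write@2
I1 mul r1: issue@2 deps=(None,None) exec_start@2 write@5
I2 mul r2: issue@3 deps=(None,None) exec_start@3 write@4
I3 mul r3: issue@4 deps=(1,2) exec_start@5 write@6
I4 mul r1: issue@5 deps=(1,1) exec_start@5 write@7
I5 mul r2: issue@6 deps=(2,4) exec_start@7 write@8

Answer: 2 5 4 6 7 8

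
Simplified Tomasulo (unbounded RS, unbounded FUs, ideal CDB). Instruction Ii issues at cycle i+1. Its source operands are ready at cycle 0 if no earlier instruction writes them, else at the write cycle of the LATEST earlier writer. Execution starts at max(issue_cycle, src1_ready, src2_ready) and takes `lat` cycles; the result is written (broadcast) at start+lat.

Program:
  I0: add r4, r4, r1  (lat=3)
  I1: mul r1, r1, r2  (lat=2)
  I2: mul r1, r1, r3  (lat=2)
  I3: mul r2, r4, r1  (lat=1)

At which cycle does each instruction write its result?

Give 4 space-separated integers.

I0 add r4: issue@1 deps=(None,None) exec_start@1 write@4
I1 mul r1: issue@2 deps=(None,None) exec_start@2 write@4
I2 mul r1: issue@3 deps=(1,None) exec_start@4 write@6
I3 mul r2: issue@4 deps=(0,2) exec_start@6 write@7

Answer: 4 4 6 7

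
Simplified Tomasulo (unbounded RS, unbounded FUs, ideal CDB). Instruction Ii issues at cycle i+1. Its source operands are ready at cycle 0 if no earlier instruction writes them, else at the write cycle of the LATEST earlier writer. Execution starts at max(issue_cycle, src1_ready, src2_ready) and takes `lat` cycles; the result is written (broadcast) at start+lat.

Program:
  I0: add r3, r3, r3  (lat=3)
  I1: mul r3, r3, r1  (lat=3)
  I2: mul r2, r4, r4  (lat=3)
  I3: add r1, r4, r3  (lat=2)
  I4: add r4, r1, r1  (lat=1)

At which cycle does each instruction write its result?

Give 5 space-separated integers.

Answer: 4 7 6 9 10

Derivation:
I0 add r3: issue@1 deps=(None,None) exec_start@1 write@4
I1 mul r3: issue@2 deps=(0,None) exec_start@4 write@7
I2 mul r2: issue@3 deps=(None,None) exec_start@3 write@6
I3 add r1: issue@4 deps=(None,1) exec_start@7 write@9
I4 add r4: issue@5 deps=(3,3) exec_start@9 write@10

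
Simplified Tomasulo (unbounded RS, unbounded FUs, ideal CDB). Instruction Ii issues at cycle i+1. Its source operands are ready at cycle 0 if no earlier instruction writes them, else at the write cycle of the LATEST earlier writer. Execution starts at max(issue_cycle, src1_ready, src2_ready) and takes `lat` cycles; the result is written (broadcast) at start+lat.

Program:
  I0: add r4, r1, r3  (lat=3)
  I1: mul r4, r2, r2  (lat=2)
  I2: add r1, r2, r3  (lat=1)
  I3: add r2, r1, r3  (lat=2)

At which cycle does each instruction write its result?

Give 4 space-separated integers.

I0 add r4: issue@1 deps=(None,None) exec_start@1 write@4
I1 mul r4: issue@2 deps=(None,None) exec_start@2 write@4
I2 add r1: issue@3 deps=(None,None) exec_start@3 write@4
I3 add r2: issue@4 deps=(2,None) exec_start@4 write@6

Answer: 4 4 4 6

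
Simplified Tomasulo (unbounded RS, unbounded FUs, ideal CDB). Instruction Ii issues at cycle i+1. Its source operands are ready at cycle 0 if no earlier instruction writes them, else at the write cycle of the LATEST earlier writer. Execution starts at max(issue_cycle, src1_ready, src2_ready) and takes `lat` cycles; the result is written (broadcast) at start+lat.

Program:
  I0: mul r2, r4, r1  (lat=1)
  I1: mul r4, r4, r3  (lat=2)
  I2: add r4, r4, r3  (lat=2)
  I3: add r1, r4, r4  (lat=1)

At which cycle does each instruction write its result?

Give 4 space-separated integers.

I0 mul r2: issue@1 deps=(None,None) exec_start@1 write@2
I1 mul r4: issue@2 deps=(None,None) exec_start@2 write@4
I2 add r4: issue@3 deps=(1,None) exec_start@4 write@6
I3 add r1: issue@4 deps=(2,2) exec_start@6 write@7

Answer: 2 4 6 7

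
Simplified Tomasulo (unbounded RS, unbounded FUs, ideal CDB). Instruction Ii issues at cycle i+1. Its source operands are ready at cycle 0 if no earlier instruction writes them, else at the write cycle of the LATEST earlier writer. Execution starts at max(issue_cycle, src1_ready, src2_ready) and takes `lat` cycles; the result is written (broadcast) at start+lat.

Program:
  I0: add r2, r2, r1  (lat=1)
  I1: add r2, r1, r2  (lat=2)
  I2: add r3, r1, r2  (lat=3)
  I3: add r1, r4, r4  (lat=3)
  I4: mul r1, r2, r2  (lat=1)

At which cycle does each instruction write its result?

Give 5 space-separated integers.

Answer: 2 4 7 7 6

Derivation:
I0 add r2: issue@1 deps=(None,None) exec_start@1 write@2
I1 add r2: issue@2 deps=(None,0) exec_start@2 write@4
I2 add r3: issue@3 deps=(None,1) exec_start@4 write@7
I3 add r1: issue@4 deps=(None,None) exec_start@4 write@7
I4 mul r1: issue@5 deps=(1,1) exec_start@5 write@6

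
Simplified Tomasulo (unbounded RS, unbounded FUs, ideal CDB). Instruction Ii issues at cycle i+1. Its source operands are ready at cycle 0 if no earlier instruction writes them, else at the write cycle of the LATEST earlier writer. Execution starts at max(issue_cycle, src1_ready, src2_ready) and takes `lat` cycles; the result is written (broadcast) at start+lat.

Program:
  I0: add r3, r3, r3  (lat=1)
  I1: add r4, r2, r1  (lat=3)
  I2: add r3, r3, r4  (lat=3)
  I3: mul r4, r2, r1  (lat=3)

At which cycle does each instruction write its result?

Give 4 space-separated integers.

Answer: 2 5 8 7

Derivation:
I0 add r3: issue@1 deps=(None,None) exec_start@1 write@2
I1 add r4: issue@2 deps=(None,None) exec_start@2 write@5
I2 add r3: issue@3 deps=(0,1) exec_start@5 write@8
I3 mul r4: issue@4 deps=(None,None) exec_start@4 write@7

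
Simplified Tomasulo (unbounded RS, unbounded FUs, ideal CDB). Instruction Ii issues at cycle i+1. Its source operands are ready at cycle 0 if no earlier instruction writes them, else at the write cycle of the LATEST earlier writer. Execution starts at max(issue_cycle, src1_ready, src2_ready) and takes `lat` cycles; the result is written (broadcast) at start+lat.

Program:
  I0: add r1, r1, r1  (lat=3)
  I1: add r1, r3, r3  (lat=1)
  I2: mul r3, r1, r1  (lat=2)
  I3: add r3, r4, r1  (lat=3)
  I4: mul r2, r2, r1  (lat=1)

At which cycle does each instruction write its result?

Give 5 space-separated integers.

Answer: 4 3 5 7 6

Derivation:
I0 add r1: issue@1 deps=(None,None) exec_start@1 write@4
I1 add r1: issue@2 deps=(None,None) exec_start@2 write@3
I2 mul r3: issue@3 deps=(1,1) exec_start@3 write@5
I3 add r3: issue@4 deps=(None,1) exec_start@4 write@7
I4 mul r2: issue@5 deps=(None,1) exec_start@5 write@6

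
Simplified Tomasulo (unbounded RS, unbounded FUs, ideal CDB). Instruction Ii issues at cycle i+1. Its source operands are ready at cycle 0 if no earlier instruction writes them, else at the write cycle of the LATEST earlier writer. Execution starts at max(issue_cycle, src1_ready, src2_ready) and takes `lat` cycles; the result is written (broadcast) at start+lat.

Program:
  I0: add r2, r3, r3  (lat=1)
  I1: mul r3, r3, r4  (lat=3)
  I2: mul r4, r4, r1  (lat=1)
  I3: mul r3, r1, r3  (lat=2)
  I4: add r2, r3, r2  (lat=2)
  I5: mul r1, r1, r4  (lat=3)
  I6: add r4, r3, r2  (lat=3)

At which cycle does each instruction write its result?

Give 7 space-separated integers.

Answer: 2 5 4 7 9 9 12

Derivation:
I0 add r2: issue@1 deps=(None,None) exec_start@1 write@2
I1 mul r3: issue@2 deps=(None,None) exec_start@2 write@5
I2 mul r4: issue@3 deps=(None,None) exec_start@3 write@4
I3 mul r3: issue@4 deps=(None,1) exec_start@5 write@7
I4 add r2: issue@5 deps=(3,0) exec_start@7 write@9
I5 mul r1: issue@6 deps=(None,2) exec_start@6 write@9
I6 add r4: issue@7 deps=(3,4) exec_start@9 write@12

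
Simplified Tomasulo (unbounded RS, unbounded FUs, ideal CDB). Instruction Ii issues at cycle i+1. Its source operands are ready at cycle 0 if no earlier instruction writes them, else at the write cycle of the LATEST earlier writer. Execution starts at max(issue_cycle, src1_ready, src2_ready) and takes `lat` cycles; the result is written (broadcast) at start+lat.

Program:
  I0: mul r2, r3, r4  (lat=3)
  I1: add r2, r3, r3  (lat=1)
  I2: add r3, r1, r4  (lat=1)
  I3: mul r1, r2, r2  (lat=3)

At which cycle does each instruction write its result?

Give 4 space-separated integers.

Answer: 4 3 4 7

Derivation:
I0 mul r2: issue@1 deps=(None,None) exec_start@1 write@4
I1 add r2: issue@2 deps=(None,None) exec_start@2 write@3
I2 add r3: issue@3 deps=(None,None) exec_start@3 write@4
I3 mul r1: issue@4 deps=(1,1) exec_start@4 write@7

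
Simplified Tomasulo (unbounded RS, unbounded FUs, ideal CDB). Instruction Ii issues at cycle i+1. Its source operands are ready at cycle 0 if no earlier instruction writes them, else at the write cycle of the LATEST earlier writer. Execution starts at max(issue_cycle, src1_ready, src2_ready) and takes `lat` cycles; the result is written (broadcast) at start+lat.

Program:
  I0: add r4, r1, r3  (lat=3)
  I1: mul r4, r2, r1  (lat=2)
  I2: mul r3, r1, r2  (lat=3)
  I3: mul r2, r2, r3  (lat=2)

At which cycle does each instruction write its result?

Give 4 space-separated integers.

I0 add r4: issue@1 deps=(None,None) exec_start@1 write@4
I1 mul r4: issue@2 deps=(None,None) exec_start@2 write@4
I2 mul r3: issue@3 deps=(None,None) exec_start@3 write@6
I3 mul r2: issue@4 deps=(None,2) exec_start@6 write@8

Answer: 4 4 6 8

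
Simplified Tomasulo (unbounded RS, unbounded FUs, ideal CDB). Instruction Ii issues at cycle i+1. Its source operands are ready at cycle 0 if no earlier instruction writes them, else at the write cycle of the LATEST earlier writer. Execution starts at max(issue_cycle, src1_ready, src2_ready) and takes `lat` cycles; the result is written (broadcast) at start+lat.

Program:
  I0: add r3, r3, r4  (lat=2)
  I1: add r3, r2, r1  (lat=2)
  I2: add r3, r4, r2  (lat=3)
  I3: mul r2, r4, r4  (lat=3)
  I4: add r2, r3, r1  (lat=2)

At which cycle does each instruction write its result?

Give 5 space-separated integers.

I0 add r3: issue@1 deps=(None,None) exec_start@1 write@3
I1 add r3: issue@2 deps=(None,None) exec_start@2 write@4
I2 add r3: issue@3 deps=(None,None) exec_start@3 write@6
I3 mul r2: issue@4 deps=(None,None) exec_start@4 write@7
I4 add r2: issue@5 deps=(2,None) exec_start@6 write@8

Answer: 3 4 6 7 8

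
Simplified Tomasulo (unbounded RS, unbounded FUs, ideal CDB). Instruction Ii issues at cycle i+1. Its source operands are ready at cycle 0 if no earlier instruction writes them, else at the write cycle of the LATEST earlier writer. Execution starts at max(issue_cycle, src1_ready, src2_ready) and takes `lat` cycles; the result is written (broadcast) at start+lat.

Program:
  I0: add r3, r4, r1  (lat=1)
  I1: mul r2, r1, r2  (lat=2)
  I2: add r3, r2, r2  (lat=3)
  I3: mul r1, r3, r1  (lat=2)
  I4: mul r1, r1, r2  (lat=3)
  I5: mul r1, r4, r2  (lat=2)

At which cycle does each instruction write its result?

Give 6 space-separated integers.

I0 add r3: issue@1 deps=(None,None) exec_start@1 write@2
I1 mul r2: issue@2 deps=(None,None) exec_start@2 write@4
I2 add r3: issue@3 deps=(1,1) exec_start@4 write@7
I3 mul r1: issue@4 deps=(2,None) exec_start@7 write@9
I4 mul r1: issue@5 deps=(3,1) exec_start@9 write@12
I5 mul r1: issue@6 deps=(None,1) exec_start@6 write@8

Answer: 2 4 7 9 12 8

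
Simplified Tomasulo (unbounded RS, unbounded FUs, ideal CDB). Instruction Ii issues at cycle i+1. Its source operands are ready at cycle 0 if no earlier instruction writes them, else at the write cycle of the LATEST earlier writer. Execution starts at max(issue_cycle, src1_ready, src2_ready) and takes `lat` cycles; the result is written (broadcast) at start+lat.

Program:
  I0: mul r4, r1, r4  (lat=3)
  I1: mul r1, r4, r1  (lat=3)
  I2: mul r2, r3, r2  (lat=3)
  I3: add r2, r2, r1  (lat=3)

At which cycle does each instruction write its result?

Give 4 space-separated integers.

I0 mul r4: issue@1 deps=(None,None) exec_start@1 write@4
I1 mul r1: issue@2 deps=(0,None) exec_start@4 write@7
I2 mul r2: issue@3 deps=(None,None) exec_start@3 write@6
I3 add r2: issue@4 deps=(2,1) exec_start@7 write@10

Answer: 4 7 6 10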